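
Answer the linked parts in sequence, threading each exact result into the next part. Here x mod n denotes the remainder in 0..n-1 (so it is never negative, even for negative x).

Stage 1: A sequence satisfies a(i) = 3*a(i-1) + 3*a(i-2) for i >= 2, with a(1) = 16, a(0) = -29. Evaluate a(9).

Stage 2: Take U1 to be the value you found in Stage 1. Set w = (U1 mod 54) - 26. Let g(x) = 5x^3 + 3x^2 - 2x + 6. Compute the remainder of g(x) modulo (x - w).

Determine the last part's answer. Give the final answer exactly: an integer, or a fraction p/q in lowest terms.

Stage 1: a(2) = 3*(16) + 3*(-29) = -39; iterating: a(2)=-39, a(3)=-69, a(4)=-324, a(5)=-1179, a(6)=-4509, a(7)=-17064, a(8)=-64719, a(9)=-245349; answer -245349
Stage 2: U1 = -245349; w = 1; remainder = value at the root: 5*(1)^3 + 3*(1)^2 - 2*(1)^1 + 6 = (5) + (3) + (-2) + (6) = 12; answer 12

12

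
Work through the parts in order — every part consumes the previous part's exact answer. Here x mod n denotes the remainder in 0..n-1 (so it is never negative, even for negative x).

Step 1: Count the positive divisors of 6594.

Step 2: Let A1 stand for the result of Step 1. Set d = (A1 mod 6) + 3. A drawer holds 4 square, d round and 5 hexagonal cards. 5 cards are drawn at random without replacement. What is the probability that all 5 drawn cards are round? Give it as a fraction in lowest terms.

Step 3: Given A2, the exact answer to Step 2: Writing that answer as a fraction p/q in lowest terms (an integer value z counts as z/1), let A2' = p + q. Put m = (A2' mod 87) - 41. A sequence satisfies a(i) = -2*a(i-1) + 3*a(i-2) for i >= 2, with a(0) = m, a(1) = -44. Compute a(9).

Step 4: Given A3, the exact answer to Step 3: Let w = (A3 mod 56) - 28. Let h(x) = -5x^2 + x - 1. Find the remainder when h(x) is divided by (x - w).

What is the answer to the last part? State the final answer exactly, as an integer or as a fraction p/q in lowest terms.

-313

Step 1: 6594 = 2 * 3 * 7 * 157; number of divisors = (1+1) * (1+1) * (1+1) * (1+1) = 16; answer 16
Step 2: A1 = 16; d = 7; total draws C(16,5) = 4368; favorable C(7,5) = 21; P = 1/208; answer 1/208
Step 3: A2 = 1/208; threaded value p + q = 209; m = -6; a(2) = -2*(-44) + 3*(-6) = 70; iterating: a(2)=70, a(3)=-272, a(4)=754, a(5)=-2324, a(6)=6910, a(7)=-20792, a(8)=62314, a(9)=-187004; answer -187004
Step 4: A3 = -187004; w = 8; remainder = value at the root: -5*(8)^2 + 1*(8)^1 - 1 = (-320) + (8) + (-1) = -313; answer -313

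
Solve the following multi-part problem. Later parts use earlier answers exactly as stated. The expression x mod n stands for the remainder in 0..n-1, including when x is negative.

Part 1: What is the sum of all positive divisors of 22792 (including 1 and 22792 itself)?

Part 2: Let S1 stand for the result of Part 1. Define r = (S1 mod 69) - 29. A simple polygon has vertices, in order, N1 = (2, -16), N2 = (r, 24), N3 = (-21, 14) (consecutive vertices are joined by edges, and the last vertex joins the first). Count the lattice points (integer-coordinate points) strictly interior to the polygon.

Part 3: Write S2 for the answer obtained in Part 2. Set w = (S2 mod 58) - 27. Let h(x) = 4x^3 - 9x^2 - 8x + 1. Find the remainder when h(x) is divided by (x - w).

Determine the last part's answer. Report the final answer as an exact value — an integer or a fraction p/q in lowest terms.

2116

Part 1: 22792 = 2^3 * 7 * 11 * 37; sigma = (1 + 2 + 4 + 8) * (1 + 7) * (1 + 11) * (1 + 37) = 15 * 8 * 12 * 38 = 54720; answer 54720
Part 2: S1 = 54720; r = -26; cross terms: (2*24 - -26*-16)=-368, (-26*14 - -21*24)=140, (-21*-16 - 2*14)=308; twice the area = |80| = 80; area = 40; boundary points = 4 + 5 + 1 = 10; strictly interior points = area - boundary/2 + 1 = 36; answer 36
Part 3: S2 = 36; w = 9; remainder = value at the root: 4*(9)^3 - 9*(9)^2 - 8*(9)^1 + 1 = (2916) + (-729) + (-72) + (1) = 2116; answer 2116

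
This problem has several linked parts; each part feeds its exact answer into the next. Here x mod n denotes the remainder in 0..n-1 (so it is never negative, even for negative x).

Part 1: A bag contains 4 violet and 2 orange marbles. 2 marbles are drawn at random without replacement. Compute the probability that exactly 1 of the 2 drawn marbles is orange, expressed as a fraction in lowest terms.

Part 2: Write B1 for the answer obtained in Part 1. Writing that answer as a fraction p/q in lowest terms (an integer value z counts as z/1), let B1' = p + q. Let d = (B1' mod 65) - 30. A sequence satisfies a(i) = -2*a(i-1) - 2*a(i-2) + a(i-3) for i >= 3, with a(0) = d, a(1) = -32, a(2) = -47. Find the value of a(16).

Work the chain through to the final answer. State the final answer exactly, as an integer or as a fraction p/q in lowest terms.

113728

Part 1: total draws C(6,2) = 15; favorable C(2,1)*C(4,1) = 8; P = 8/15; answer 8/15
Part 2: B1 = 8/15; threaded value p + q = 23; d = -7; a(3) = -2*(-47) - 2*(-32) + 1*(-7) = 151; iterating: a(3)=151, a(4)=-240, a(5)=131, a(6)=369, a(7)=-1240, a(8)=1873, a(9)=-897, a(10)=-3192, a(11)=10051, a(12)=-14615, a(13)=5936, a(14)=27409, a(15)=-81305, a(16)=113728; answer 113728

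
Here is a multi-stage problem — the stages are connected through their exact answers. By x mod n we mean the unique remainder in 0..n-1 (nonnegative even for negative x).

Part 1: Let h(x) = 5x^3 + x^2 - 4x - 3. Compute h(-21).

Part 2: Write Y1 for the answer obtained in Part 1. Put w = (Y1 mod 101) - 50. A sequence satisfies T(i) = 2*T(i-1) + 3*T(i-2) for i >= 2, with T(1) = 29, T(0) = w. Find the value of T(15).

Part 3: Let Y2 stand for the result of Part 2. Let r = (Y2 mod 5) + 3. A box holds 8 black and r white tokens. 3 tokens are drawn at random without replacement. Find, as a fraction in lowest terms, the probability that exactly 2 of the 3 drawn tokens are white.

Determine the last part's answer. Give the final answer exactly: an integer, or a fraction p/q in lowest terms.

Part 1: 5*(-21)^3 + 1*(-21)^2 - 4*(-21)^1 - 3 = (-46305) + (441) + (84) + (-3) = -45783; answer -45783
Part 2: Y1 = -45783; w = 21; T(2) = 2*(29) + 3*(21) = 121; iterating: T(2)=121, T(3)=329, T(4)=1021, T(5)=3029, T(6)=9121, T(7)=27329, T(8)=82021, T(9)=246029, T(10)=738121, T(11)=2214329, T(12)=6643021, T(13)=19929029, T(14)=59787121, T(15)=179361329; answer 179361329
Part 3: Y2 = 179361329; r = 7; total draws C(15,3) = 455; favorable C(7,2)*C(8,1) = 168; P = 24/65; answer 24/65

24/65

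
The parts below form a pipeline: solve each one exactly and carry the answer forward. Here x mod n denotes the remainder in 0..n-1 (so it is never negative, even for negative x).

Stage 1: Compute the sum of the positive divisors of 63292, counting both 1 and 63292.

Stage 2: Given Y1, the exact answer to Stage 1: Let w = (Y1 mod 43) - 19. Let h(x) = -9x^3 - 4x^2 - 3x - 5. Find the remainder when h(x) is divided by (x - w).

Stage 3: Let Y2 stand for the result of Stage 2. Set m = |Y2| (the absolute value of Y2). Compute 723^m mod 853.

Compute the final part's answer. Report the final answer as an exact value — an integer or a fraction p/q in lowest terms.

Stage 1: 63292 = 2^2 * 15823; sigma = (1 + 2 + 4) * (1 + 15823) = 7 * 15824 = 110768; answer 110768
Stage 2: Y1 = 110768; w = -19; remainder = value at the root: -9*(-19)^3 - 4*(-19)^2 - 3*(-19)^1 - 5 = (61731) + (-1444) + (57) + (-5) = 60339; answer 60339
Stage 3: Y2 = 60339; m = 60339; squarings mod 853: 723^1=723, 723^2=693, 723^4=10, 723^8=100, 723^16=617, 723^32=251, 723^64=732, 723^128=140, 723^256=834, 723^512=361, 723^1024=665, 723^2048=371, 723^4096=308, 723^8192=181, 723^16384=347, 723^32768=136; 723^60339 = 723^1 * 723^2 * 723^16 * 723^32 * 723^128 * 723^256 * 723^512 * 723^2048 * 723^8192 * 723^16384 * 723^32768 = 321 (mod 853); answer 321

321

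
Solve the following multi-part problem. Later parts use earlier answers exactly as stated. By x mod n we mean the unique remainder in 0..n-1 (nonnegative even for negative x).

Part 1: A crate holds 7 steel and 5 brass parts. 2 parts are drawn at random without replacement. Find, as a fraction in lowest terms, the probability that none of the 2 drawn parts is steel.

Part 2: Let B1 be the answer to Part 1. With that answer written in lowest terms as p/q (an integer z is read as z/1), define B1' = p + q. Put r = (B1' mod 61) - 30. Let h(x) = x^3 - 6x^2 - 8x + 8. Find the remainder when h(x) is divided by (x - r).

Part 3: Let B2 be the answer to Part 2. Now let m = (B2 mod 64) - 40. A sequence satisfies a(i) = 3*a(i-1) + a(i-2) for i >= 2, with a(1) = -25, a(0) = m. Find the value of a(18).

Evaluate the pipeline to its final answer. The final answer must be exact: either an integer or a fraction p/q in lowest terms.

-21039778328

Part 1: total draws C(12,2) = 66; favorable C(5,2) = 10; P = 5/33; answer 5/33
Part 2: B1 = 5/33; threaded value p + q = 38; r = 8; remainder = value at the root: 1*(8)^3 - 6*(8)^2 - 8*(8)^1 + 8 = (512) + (-384) + (-64) + (8) = 72; answer 72
Part 3: B2 = 72; m = -32; a(2) = 3*(-25) + 1*(-32) = -107; iterating: a(2)=-107, a(3)=-346, a(4)=-1145, a(5)=-3781, a(6)=-12488, a(7)=-41245, a(8)=-136223, a(9)=-449914, a(10)=-1485965, a(11)=-4907809, a(12)=-16209392, a(13)=-53535985, a(14)=-176817347, a(15)=-583988026, a(16)=-1928781425, a(17)=-6370332301, a(18)=-21039778328; answer -21039778328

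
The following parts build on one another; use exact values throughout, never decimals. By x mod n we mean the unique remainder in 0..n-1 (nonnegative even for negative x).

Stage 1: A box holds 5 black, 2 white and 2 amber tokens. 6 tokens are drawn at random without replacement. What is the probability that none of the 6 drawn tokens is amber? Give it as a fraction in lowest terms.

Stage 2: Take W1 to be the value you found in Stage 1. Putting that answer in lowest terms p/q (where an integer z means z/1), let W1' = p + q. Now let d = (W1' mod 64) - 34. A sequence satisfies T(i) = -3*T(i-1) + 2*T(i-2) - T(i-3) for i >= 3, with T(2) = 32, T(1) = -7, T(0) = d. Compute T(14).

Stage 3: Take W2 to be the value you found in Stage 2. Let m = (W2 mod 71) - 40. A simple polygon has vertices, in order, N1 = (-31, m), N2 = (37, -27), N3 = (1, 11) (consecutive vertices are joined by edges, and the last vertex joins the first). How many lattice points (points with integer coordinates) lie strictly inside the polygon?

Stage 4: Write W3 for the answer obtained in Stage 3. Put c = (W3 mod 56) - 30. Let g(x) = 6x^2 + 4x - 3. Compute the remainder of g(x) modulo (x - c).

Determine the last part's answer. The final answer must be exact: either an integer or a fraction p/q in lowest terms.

127

Stage 1: total draws C(9,6) = 84; favorable C(7,6) = 7; P = 1/12; answer 1/12
Stage 2: W1 = 1/12; threaded value p + q = 13; d = -21; T(3) = -3*(32) + 2*(-7) - 1*(-21) = -89; iterating: T(3)=-89, T(4)=338, T(5)=-1224, T(6)=4437, T(7)=-16097, T(8)=58389, T(9)=-211798, T(10)=768269, T(11)=-2786792, T(12)=10108712, T(13)=-36667989, T(14)=133008183; answer 133008183
Stage 3: W2 = 133008183; m = 9; cross terms: (-31*-27 - 37*9)=504, (37*11 - 1*-27)=434, (1*9 - -31*11)=350; twice the area = |1288| = 1288; area = 644; boundary points = 4 + 2 + 2 = 8; strictly interior points = area - boundary/2 + 1 = 641; answer 641
Stage 4: W3 = 641; c = -5; remainder = value at the root: 6*(-5)^2 + 4*(-5)^1 - 3 = (150) + (-20) + (-3) = 127; answer 127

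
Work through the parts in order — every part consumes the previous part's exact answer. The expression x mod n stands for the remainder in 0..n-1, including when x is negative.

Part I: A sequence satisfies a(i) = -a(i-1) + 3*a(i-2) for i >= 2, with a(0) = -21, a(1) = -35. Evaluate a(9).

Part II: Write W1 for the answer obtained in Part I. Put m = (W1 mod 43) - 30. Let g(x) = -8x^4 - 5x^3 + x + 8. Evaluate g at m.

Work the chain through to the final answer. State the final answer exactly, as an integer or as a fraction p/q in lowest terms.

Part I: a(2) = -1*(-35) + 3*(-21) = -28; iterating: a(2)=-28, a(3)=-77, a(4)=-7, a(5)=-224, a(6)=203, a(7)=-875, a(8)=1484, a(9)=-4109; answer -4109
Part II: W1 = -4109; m = -11; -8*(-11)^4 - 5*(-11)^3 + 1*(-11)^1 + 8 = (-117128) + (6655) + (-11) + (8) = -110476; answer -110476

-110476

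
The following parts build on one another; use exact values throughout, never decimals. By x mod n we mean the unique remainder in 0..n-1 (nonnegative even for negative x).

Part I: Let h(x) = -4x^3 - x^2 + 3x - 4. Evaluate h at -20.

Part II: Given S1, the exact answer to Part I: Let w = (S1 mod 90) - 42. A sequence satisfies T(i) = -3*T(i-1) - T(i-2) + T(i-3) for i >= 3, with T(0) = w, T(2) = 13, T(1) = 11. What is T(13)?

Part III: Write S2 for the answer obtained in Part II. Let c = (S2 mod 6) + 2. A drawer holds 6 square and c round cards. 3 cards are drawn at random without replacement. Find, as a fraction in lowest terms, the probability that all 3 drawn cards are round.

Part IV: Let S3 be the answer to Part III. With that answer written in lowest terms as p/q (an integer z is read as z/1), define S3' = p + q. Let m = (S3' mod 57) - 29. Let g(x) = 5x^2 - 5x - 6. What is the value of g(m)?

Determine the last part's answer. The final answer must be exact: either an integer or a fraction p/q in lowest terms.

144

Part I: -4*(-20)^3 - 1*(-20)^2 + 3*(-20)^1 - 4 = (32000) + (-400) + (-60) + (-4) = 31536; answer 31536
Part II: S1 = 31536; w = -6; T(3) = -3*(13) - 1*(11) + 1*(-6) = -56; iterating: T(3)=-56, T(4)=166, T(5)=-429, T(6)=1065, T(7)=-2600, T(8)=6306, T(9)=-15253, T(10)=36853, T(11)=-89000, T(12)=214894, T(13)=-518829; answer -518829
Part III: S2 = -518829; c = 5; total draws C(11,3) = 165; favorable C(5,3) = 10; P = 2/33; answer 2/33
Part IV: S3 = 2/33; threaded value p + q = 35; m = 6; 5*(6)^2 - 5*(6)^1 - 6 = (180) + (-30) + (-6) = 144; answer 144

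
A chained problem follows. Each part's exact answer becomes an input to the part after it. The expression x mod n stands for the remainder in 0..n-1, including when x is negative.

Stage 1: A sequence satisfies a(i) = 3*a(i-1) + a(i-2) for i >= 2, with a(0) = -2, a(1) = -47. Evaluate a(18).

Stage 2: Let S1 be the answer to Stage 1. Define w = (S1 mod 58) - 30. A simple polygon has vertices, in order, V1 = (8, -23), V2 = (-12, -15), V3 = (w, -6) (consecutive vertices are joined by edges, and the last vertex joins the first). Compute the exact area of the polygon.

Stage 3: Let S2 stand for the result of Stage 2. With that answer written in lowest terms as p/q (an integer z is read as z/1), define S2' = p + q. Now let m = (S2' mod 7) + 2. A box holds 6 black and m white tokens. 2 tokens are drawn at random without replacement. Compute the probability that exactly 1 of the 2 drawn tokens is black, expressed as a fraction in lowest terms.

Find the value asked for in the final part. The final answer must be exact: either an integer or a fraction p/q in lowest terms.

1/2

Stage 1: a(2) = 3*(-47) + 1*(-2) = -143; iterating: a(2)=-143, a(3)=-476, a(4)=-1571, a(5)=-5189, a(6)=-17138, a(7)=-56603, a(8)=-186947, a(9)=-617444, a(10)=-2039279, a(11)=-6735281, a(12)=-22245122, a(13)=-73470647, a(14)=-242657063, a(15)=-801441836, a(16)=-2646982571, a(17)=-8742389549, a(18)=-28874151218; answer -28874151218
Stage 2: S1 = -28874151218; w = 4; cross terms: (8*-15 - -12*-23)=-396, (-12*-6 - 4*-15)=132, (4*-23 - 8*-6)=-44; twice the area = |-308| = 308; area = 154; answer 154
Stage 3: S2 = 154; threaded value p + q = 155; m = 3; total draws C(9,2) = 36; favorable C(6,1)*C(3,1) = 18; P = 1/2; answer 1/2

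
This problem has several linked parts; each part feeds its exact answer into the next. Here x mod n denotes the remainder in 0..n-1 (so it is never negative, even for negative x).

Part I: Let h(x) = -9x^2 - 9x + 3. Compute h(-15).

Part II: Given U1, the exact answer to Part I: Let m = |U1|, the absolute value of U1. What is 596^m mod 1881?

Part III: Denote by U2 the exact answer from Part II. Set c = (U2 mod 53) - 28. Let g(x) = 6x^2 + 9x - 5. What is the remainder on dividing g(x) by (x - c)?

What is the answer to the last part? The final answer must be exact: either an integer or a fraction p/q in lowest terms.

Part I: -9*(-15)^2 - 9*(-15)^1 + 3 = (-2025) + (135) + (3) = -1887; answer -1887
Part II: U1 = -1887; m = 1887; squarings mod 1881: 596^1=596, 596^2=1588, 596^4=1204, 596^8=1246, 596^16=691, 596^32=1588, 596^64=1204, 596^128=1246, 596^256=691, 596^512=1588, 596^1024=1204; 596^1887 = 596^1 * 596^2 * 596^4 * 596^8 * 596^16 * 596^64 * 596^256 * 596^512 * 596^1024 = 1844 (mod 1881); answer 1844
Part III: U2 = 1844; c = 14; remainder = value at the root: 6*(14)^2 + 9*(14)^1 - 5 = (1176) + (126) + (-5) = 1297; answer 1297

1297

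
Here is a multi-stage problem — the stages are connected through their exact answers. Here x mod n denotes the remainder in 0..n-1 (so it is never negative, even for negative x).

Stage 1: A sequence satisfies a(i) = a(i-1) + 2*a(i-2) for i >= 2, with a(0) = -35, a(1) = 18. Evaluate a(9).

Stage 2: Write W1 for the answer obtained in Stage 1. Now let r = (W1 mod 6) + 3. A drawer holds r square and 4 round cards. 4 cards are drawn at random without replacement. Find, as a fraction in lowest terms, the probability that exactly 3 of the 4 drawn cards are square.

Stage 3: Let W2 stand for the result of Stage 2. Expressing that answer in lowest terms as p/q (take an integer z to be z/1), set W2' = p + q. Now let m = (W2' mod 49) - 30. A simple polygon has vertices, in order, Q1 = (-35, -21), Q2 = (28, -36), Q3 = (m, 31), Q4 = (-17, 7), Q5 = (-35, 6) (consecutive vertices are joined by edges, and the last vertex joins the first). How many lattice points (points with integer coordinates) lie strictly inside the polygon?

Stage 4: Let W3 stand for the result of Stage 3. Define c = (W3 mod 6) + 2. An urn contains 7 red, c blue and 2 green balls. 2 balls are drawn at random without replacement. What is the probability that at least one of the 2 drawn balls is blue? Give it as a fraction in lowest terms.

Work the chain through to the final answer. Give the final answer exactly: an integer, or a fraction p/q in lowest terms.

Stage 1: a(2) = 1*(18) + 2*(-35) = -52; iterating: a(2)=-52, a(3)=-16, a(4)=-120, a(5)=-152, a(6)=-392, a(7)=-696, a(8)=-1480, a(9)=-2872; answer -2872
Stage 2: W1 = -2872; r = 5; total draws C(9,4) = 126; favorable C(5,3)*C(4,1) = 40; P = 20/63; answer 20/63
Stage 3: W2 = 20/63; threaded value p + q = 83; m = 4; cross terms: (-35*-36 - 28*-21)=1848, (28*31 - 4*-36)=1012, (4*7 - -17*31)=555, (-17*6 - -35*7)=143, (-35*-21 - -35*6)=945; twice the area = |4503| = 4503; area = 4503/2; boundary points = 3 + 1 + 3 + 1 + 27 = 35; strictly interior points = area - boundary/2 + 1 = 2235; answer 2235
Stage 4: W3 = 2235; c = 5; total draws C(14,2) = 91; complement C(9,2) = 36; favorable 91 - 36 = 55; P = 55/91; answer 55/91

55/91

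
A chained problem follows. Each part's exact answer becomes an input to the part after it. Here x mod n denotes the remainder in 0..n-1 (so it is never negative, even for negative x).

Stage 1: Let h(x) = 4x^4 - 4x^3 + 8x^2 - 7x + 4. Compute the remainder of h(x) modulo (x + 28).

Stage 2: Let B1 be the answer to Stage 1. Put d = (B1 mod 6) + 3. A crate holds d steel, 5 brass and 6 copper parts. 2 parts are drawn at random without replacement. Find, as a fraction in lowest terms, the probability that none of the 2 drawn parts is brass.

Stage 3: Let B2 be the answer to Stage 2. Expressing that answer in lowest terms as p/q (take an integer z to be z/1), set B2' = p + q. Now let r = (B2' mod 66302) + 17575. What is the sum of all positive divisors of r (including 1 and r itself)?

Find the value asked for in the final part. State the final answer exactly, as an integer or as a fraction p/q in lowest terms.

Stage 1: remainder = value at the root: 4*(-28)^4 - 4*(-28)^3 + 8*(-28)^2 - 7*(-28)^1 + 4 = (2458624) + (87808) + (6272) + (196) + (4) = 2552904; answer 2552904
Stage 2: B1 = 2552904; d = 3; total draws C(14,2) = 91; favorable C(9,2) = 36; P = 36/91; answer 36/91
Stage 3: B2 = 36/91; threaded value p + q = 127; r = 17702; 17702 = 2 * 53 * 167; sigma = (1 + 2) * (1 + 53) * (1 + 167) = 3 * 54 * 168 = 27216; answer 27216

27216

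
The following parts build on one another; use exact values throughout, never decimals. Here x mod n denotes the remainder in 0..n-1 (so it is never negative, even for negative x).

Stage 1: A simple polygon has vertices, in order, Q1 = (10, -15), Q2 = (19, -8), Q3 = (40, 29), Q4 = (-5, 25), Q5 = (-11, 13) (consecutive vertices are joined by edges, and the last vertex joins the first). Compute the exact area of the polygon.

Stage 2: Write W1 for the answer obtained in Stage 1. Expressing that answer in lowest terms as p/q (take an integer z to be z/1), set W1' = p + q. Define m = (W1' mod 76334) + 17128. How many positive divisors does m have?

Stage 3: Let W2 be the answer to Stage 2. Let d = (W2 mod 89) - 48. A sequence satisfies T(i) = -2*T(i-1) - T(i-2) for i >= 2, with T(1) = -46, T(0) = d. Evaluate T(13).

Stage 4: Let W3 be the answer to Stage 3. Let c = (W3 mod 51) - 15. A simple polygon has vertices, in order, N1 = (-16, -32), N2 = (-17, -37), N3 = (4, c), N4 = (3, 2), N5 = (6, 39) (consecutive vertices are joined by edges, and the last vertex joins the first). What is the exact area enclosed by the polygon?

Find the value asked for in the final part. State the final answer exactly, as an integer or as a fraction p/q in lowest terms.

Stage 1: cross terms: (10*-8 - 19*-15)=205, (19*29 - 40*-8)=871, (40*25 - -5*29)=1145, (-5*13 - -11*25)=210, (-11*-15 - 10*13)=35; twice the area = |2466| = 2466; area = 1233; answer 1233
Stage 2: W1 = 1233; threaded value p + q = 1234; m = 18362; 18362 = 2 * 9181; number of divisors = (1+1) * (1+1) = 4; answer 4
Stage 3: W2 = 4; d = -44; T(2) = -2*(-46) - 1*(-44) = 136; iterating: T(2)=136, T(3)=-226, T(4)=316, T(5)=-406, T(6)=496, T(7)=-586, T(8)=676, T(9)=-766, T(10)=856, T(11)=-946, T(12)=1036, T(13)=-1126; answer -1126
Stage 4: W3 = -1126; c = 32; cross terms: (-16*-37 - -17*-32)=48, (-17*32 - 4*-37)=-396, (4*2 - 3*32)=-88, (3*39 - 6*2)=105, (6*-32 - -16*39)=432; twice the area = |101| = 101; area = 101/2; answer 101/2

101/2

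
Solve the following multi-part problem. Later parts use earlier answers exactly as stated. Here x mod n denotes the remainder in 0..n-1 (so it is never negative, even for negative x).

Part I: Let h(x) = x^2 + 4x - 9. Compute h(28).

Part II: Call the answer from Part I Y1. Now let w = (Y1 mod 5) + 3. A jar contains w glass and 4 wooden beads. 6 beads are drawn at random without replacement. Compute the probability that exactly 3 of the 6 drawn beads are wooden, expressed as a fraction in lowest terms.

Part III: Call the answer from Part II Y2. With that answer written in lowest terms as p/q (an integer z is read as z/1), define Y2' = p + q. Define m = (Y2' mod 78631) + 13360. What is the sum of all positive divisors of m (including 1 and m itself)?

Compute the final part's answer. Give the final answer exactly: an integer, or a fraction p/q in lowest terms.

15312

Part I: 1*(28)^2 + 4*(28)^1 - 9 = (784) + (112) + (-9) = 887; answer 887
Part II: Y1 = 887; w = 5; total draws C(9,6) = 84; favorable C(4,3)*C(5,3) = 40; P = 10/21; answer 10/21
Part III: Y2 = 10/21; threaded value p + q = 31; m = 13391; 13391 = 7 * 1913; sigma = (1 + 7) * (1 + 1913) = 8 * 1914 = 15312; answer 15312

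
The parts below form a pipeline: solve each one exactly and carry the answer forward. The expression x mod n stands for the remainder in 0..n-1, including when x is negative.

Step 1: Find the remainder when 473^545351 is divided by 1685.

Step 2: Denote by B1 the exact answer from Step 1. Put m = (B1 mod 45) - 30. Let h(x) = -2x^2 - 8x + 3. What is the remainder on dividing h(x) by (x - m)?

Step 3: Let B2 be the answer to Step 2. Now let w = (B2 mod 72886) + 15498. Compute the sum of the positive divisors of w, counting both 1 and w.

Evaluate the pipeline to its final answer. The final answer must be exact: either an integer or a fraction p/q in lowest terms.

Step 1: squarings mod 1685: 473^1=473, 473^2=1309, 473^4=1521, 473^8=1621, 473^16=726, 473^32=1356, 473^64=401, 473^128=726, 473^256=1356, 473^512=401, 473^1024=726, 473^2048=1356, 473^4096=401, 473^8192=726, 473^16384=1356, 473^32768=401, 473^65536=726, 473^131072=1356, 473^262144=401, 473^524288=726; 473^545351 = 473^1 * 473^2 * 473^4 * 473^64 * 473^512 * 473^4096 * 473^16384 * 473^524288 = 372 (mod 1685); answer 372
Step 2: B1 = 372; m = -18; remainder = value at the root: -2*(-18)^2 - 8*(-18)^1 + 3 = (-648) + (144) + (3) = -501; answer -501
Step 3: B2 = -501; w = 87883; 87883 = 23 * 3821; sigma = (1 + 23) * (1 + 3821) = 24 * 3822 = 91728; answer 91728

91728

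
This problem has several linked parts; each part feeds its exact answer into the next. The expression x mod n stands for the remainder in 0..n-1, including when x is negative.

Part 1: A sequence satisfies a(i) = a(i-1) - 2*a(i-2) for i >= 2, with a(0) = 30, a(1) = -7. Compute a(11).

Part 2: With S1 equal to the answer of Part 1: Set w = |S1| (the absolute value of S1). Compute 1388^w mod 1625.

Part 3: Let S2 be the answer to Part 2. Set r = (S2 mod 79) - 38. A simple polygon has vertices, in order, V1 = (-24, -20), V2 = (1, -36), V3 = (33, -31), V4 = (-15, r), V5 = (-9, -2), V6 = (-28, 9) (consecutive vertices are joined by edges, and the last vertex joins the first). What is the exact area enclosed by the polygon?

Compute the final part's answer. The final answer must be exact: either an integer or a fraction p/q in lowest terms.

Part 1: a(2) = 1*(-7) - 2*(30) = -67; iterating: a(2)=-67, a(3)=-53, a(4)=81, a(5)=187, a(6)=25, a(7)=-349, a(8)=-399, a(9)=299, a(10)=1097, a(11)=499; answer 499
Part 2: S1 = 499; w = 499; squarings mod 1625: 1388^1=1388, 1388^2=919, 1388^4=1186, 1388^8=971, 1388^16=341, 1388^32=906, 1388^64=211, 1388^128=646, 1388^256=1316; 1388^499 = 1388^1 * 1388^2 * 1388^16 * 1388^32 * 1388^64 * 1388^128 * 1388^256 = 452 (mod 1625); answer 452
Part 3: S2 = 452; r = 19; cross terms: (-24*-36 - 1*-20)=884, (1*-31 - 33*-36)=1157, (33*19 - -15*-31)=162, (-15*-2 - -9*19)=201, (-9*9 - -28*-2)=-137, (-28*-20 - -24*9)=776; twice the area = |3043| = 3043; area = 3043/2; answer 3043/2

3043/2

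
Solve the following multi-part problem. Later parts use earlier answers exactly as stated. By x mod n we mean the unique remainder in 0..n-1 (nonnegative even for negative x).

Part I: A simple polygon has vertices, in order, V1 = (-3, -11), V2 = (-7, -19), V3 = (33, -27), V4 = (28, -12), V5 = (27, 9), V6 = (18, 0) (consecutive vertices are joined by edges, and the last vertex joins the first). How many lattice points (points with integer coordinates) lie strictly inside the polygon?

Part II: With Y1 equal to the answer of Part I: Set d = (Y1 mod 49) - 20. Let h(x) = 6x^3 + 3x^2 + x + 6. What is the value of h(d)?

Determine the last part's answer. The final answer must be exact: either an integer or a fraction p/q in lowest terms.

Part I: cross terms: (-3*-19 - -7*-11)=-20, (-7*-27 - 33*-19)=816, (33*-12 - 28*-27)=360, (28*9 - 27*-12)=576, (27*0 - 18*9)=-162, (18*-11 - -3*0)=-198; twice the area = |1372| = 1372; area = 686; boundary points = 4 + 8 + 5 + 1 + 9 + 1 = 28; strictly interior points = area - boundary/2 + 1 = 673; answer 673
Part II: Y1 = 673; d = 16; 6*(16)^3 + 3*(16)^2 + 1*(16)^1 + 6 = (24576) + (768) + (16) + (6) = 25366; answer 25366

25366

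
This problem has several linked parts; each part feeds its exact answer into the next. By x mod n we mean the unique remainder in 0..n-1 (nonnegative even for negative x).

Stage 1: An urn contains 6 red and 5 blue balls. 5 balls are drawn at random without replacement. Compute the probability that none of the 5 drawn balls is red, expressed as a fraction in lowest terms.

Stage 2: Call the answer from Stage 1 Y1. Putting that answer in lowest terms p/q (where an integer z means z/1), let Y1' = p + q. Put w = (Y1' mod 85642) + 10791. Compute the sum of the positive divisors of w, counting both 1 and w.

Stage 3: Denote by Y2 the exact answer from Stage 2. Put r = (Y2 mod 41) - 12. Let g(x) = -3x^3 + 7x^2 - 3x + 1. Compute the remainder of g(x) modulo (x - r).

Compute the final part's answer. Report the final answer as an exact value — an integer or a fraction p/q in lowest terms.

Stage 1: total draws C(11,5) = 462; favorable C(5,5) = 1; P = 1/462; answer 1/462
Stage 2: Y1 = 1/462; threaded value p + q = 463; w = 11254; 11254 = 2 * 17 * 331; sigma = (1 + 2) * (1 + 17) * (1 + 331) = 3 * 18 * 332 = 17928; answer 17928
Stage 3: Y2 = 17928; r = -1; remainder = value at the root: -3*(-1)^3 + 7*(-1)^2 - 3*(-1)^1 + 1 = (3) + (7) + (3) + (1) = 14; answer 14

14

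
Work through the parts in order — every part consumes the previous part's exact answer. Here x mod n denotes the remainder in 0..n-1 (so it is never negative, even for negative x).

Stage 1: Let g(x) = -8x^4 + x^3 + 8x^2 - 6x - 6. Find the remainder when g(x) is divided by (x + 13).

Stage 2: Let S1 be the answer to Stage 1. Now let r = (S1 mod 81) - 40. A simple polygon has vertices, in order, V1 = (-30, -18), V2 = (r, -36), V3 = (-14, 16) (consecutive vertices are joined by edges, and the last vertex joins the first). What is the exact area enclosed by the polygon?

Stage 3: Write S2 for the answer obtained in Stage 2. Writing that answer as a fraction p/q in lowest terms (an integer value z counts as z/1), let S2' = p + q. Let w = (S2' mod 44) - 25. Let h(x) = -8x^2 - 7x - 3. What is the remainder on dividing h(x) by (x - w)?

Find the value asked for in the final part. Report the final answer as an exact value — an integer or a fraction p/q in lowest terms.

Stage 1: remainder = value at the root: -8*(-13)^4 + 1*(-13)^3 + 8*(-13)^2 - 6*(-13)^1 - 6 = (-228488) + (-2197) + (1352) + (78) + (-6) = -229261; answer -229261
Stage 2: S1 = -229261; r = 10; cross terms: (-30*-36 - 10*-18)=1260, (10*16 - -14*-36)=-344, (-14*-18 - -30*16)=732; twice the area = |1648| = 1648; area = 824; answer 824
Stage 3: S2 = 824; threaded value p + q = 825; w = 8; remainder = value at the root: -8*(8)^2 - 7*(8)^1 - 3 = (-512) + (-56) + (-3) = -571; answer -571

-571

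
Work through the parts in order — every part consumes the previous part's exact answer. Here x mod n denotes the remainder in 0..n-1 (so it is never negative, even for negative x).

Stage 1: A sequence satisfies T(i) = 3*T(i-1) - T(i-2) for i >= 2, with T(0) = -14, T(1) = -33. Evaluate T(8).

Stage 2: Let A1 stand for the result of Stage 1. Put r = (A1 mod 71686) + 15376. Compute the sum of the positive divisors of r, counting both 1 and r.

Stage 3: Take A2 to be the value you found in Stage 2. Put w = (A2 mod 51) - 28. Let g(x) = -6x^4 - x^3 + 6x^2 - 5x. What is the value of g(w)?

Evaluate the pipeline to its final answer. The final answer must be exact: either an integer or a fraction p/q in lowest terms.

Stage 1: T(2) = 3*(-33) - 1*(-14) = -85; iterating: T(2)=-85, T(3)=-222, T(4)=-581, T(5)=-1521, T(6)=-3982, T(7)=-10425, T(8)=-27293; answer -27293
Stage 2: A1 = -27293; r = 59769; 59769 = 3^2 * 29 * 229; sigma = (1 + 3 + 9) * (1 + 29) * (1 + 229) = 13 * 30 * 230 = 89700; answer 89700
Stage 3: A2 = 89700; w = 14; -6*(14)^4 - 1*(14)^3 + 6*(14)^2 - 5*(14)^1 = (-230496) + (-2744) + (1176) + (-70) = -232134; answer -232134

-232134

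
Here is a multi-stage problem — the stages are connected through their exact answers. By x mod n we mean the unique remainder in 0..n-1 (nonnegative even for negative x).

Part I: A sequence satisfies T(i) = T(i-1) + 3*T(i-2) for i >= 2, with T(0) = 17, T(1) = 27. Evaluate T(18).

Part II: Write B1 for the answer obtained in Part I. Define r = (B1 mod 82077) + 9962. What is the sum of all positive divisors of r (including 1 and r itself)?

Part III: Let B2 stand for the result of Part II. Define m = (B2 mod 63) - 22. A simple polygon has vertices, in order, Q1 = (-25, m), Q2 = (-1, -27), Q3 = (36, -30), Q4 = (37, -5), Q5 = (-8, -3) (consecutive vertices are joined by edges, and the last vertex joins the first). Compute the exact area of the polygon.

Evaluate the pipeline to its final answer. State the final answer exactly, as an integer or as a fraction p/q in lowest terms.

Part I: T(2) = 1*(27) + 3*(17) = 78; iterating: T(2)=78, T(3)=159, T(4)=393, T(5)=870, T(6)=2049, T(7)=4659, T(8)=10806, T(9)=24783, T(10)=57201, T(11)=131550, T(12)=303153, T(13)=697803, T(14)=1607262, T(15)=3700671, T(16)=8522457, T(17)=19624470, T(18)=45191841; answer 45191841
Part II: B1 = 45191841; r = 59453; 59453 is prime, so its only divisors are 1 and 59453; sigma = 1 + 59453 = 59454; answer 59454
Part III: B2 = 59454; m = 23; cross terms: (-25*-27 - -1*23)=698, (-1*-30 - 36*-27)=1002, (36*-5 - 37*-30)=930, (37*-3 - -8*-5)=-151, (-8*23 - -25*-3)=-259; twice the area = |2220| = 2220; area = 1110; answer 1110

1110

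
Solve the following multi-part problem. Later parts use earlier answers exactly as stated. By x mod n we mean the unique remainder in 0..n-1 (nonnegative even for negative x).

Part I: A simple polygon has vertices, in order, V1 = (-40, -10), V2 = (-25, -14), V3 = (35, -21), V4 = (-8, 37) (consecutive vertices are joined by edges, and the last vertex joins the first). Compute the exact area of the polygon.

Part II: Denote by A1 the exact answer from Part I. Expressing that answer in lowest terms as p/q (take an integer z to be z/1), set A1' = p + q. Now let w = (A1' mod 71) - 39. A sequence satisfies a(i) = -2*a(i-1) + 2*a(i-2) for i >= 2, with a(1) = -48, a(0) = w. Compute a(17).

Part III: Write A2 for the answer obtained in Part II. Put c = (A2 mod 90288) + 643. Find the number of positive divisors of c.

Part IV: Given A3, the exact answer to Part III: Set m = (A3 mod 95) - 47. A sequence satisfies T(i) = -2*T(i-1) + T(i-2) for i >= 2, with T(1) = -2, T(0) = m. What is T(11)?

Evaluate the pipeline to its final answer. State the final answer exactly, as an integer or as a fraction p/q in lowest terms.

Part I: cross terms: (-40*-14 - -25*-10)=310, (-25*-21 - 35*-14)=1015, (35*37 - -8*-21)=1127, (-8*-10 - -40*37)=1560; twice the area = |4012| = 4012; area = 2006; answer 2006
Part II: A1 = 2006; threaded value p + q = 2007; w = -20; a(2) = -2*(-48) + 2*(-20) = 56; iterating: a(2)=56, a(3)=-208, a(4)=528, a(5)=-1472, a(6)=4000, a(7)=-10944, a(8)=29888, a(9)=-81664, a(10)=223104, a(11)=-609536, a(12)=1665280, a(13)=-4549632, a(14)=12429824, a(15)=-33958912, a(16)=92777472, a(17)=-253472768; answer -253472768
Part III: A2 = -253472768; c = 56579; 56579 = 29 * 1951; number of divisors = (1+1) * (1+1) = 4; answer 4
Part IV: A3 = 4; m = -43; T(2) = -2*(-2) + 1*(-43) = -39; iterating: T(2)=-39, T(3)=76, T(4)=-191, T(5)=458, T(6)=-1107, T(7)=2672, T(8)=-6451, T(9)=15574, T(10)=-37599, T(11)=90772; answer 90772

90772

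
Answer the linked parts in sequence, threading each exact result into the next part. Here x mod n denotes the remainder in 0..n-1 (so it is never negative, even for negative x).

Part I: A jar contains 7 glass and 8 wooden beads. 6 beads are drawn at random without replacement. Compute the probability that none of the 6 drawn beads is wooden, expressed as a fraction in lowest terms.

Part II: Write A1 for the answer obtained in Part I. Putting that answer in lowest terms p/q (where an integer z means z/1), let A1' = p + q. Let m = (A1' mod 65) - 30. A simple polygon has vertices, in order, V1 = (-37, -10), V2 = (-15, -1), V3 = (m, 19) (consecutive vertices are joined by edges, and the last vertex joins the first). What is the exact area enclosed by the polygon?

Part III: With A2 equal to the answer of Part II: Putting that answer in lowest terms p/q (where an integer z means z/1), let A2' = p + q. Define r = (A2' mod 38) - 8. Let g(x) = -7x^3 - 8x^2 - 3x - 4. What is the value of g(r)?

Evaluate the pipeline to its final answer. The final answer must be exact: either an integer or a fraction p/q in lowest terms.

Part I: total draws C(15,6) = 5005; favorable C(7,6) = 7; P = 1/715; answer 1/715
Part II: A1 = 1/715; threaded value p + q = 716; m = -29; cross terms: (-37*-1 - -15*-10)=-113, (-15*19 - -29*-1)=-314, (-29*-10 - -37*19)=993; twice the area = |566| = 566; area = 283; answer 283
Part III: A2 = 283; threaded value p + q = 284; r = 10; -7*(10)^3 - 8*(10)^2 - 3*(10)^1 - 4 = (-7000) + (-800) + (-30) + (-4) = -7834; answer -7834

-7834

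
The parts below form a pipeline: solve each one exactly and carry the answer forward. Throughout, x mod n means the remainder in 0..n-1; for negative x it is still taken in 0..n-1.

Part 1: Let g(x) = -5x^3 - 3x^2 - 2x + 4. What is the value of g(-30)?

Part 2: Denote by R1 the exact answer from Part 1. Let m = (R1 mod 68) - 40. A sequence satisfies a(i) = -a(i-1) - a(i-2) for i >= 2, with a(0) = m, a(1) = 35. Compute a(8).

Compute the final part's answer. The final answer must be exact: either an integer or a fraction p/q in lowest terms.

-31

Part 1: -5*(-30)^3 - 3*(-30)^2 - 2*(-30)^1 + 4 = (135000) + (-2700) + (60) + (4) = 132364; answer 132364
Part 2: R1 = 132364; m = -4; a(2) = -1*(35) - 1*(-4) = -31; iterating: a(2)=-31, a(3)=-4, a(4)=35, a(5)=-31, a(6)=-4, a(7)=35, a(8)=-31; answer -31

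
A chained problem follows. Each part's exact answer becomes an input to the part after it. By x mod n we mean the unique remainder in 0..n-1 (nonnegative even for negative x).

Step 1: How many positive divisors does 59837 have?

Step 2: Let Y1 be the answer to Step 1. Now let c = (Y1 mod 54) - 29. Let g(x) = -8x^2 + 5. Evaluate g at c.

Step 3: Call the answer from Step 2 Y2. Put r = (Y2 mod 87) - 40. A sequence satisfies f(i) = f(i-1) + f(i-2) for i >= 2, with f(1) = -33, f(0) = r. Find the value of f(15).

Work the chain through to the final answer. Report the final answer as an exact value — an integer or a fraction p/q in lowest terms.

Step 1: 59837 = 53 * 1129; number of divisors = (1+1) * (1+1) = 4; answer 4
Step 2: Y1 = 4; c = -25; -8*(-25)^2 + 5 = (-5000) + (5) = -4995; answer -4995
Step 3: Y2 = -4995; r = 11; f(2) = 1*(-33) + 1*(11) = -22; iterating: f(2)=-22, f(3)=-55, f(4)=-77, f(5)=-132, f(6)=-209, f(7)=-341, f(8)=-550, f(9)=-891, f(10)=-1441, f(11)=-2332, f(12)=-3773, f(13)=-6105, f(14)=-9878, f(15)=-15983; answer -15983

-15983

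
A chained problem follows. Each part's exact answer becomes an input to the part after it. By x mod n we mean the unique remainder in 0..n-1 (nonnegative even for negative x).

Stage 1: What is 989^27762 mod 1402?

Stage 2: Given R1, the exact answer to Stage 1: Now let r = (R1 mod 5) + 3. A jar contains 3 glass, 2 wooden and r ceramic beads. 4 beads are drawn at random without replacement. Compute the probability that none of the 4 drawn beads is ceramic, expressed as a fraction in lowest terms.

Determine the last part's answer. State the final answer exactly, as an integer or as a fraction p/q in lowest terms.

Stage 1: squarings mod 1402: 989^1=989, 989^2=927, 989^4=1305, 989^8=997, 989^16=1393, 989^32=81, 989^64=953, 989^128=1115, 989^256=1053, 989^512=1229, 989^1024=487, 989^2048=231, 989^4096=85, 989^8192=215, 989^16384=1361; 989^27762 = 989^2 * 989^16 * 989^32 * 989^64 * 989^1024 * 989^2048 * 989^8192 * 989^16384 = 747 (mod 1402); answer 747
Stage 2: R1 = 747; r = 5; total draws C(10,4) = 210; favorable C(5,4) = 5; P = 1/42; answer 1/42

1/42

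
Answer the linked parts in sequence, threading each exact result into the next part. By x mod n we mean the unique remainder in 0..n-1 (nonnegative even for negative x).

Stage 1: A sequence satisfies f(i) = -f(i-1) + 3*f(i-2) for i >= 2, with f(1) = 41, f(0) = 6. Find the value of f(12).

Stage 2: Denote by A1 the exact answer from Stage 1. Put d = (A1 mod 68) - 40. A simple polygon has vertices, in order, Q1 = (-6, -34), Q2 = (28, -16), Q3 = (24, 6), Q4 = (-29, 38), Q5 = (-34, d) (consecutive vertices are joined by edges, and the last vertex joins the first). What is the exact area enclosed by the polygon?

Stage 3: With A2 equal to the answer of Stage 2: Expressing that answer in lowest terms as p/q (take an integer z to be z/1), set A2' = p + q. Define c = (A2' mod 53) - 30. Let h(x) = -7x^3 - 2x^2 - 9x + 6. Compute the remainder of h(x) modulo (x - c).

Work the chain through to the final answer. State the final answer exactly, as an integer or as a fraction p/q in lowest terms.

Stage 1: f(2) = -1*(41) + 3*(6) = -23; iterating: f(2)=-23, f(3)=146, f(4)=-215, f(5)=653, f(6)=-1298, f(7)=3257, f(8)=-7151, f(9)=16922, f(10)=-38375, f(11)=89141, f(12)=-204266; answer -204266
Stage 2: A1 = -204266; d = -34; cross terms: (-6*-16 - 28*-34)=1048, (28*6 - 24*-16)=552, (24*38 - -29*6)=1086, (-29*-34 - -34*38)=2278, (-34*-34 - -6*-34)=952; twice the area = |5916| = 5916; area = 2958; answer 2958
Stage 3: A2 = 2958; threaded value p + q = 2959; c = 14; remainder = value at the root: -7*(14)^3 - 2*(14)^2 - 9*(14)^1 + 6 = (-19208) + (-392) + (-126) + (6) = -19720; answer -19720

-19720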